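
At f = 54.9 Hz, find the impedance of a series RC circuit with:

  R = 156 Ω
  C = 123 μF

Step 1 — Angular frequency: ω = 2π·f = 2π·54.9 = 344.9 rad/s.
Step 2 — Component impedances:
  R: Z = R = 156 Ω
  C: Z = 1/(jωC) = -j/(ω·C) = 0 - j23.57 Ω
Step 3 — Series combination: Z_total = R + C = 156 - j23.57 Ω = 157.8∠-8.6° Ω.

Z = 156 - j23.57 Ω = 157.8∠-8.6° Ω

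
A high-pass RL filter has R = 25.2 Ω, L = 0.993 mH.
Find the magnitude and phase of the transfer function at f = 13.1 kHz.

Step 1 — Angular frequency: ω = 2π·1.31e+04 = 8.231e+04 rad/s.
Step 2 — Transfer function: H(jω) = jωL/(R + jωL).
Step 3 — Numerator jωL = j·81.73; denominator R + jωL = 25.2 + j81.73.
Step 4 — H = 0.9132 + j0.2816.
Step 5 — Magnitude: |H| = 0.9556 (-0.4 dB); phase: φ = 17.1°.

|H| = 0.9556 (-0.4 dB), φ = 17.1°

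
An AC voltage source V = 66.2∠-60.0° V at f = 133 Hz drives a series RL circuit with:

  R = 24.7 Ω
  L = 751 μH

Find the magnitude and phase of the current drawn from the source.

Step 1 — Angular frequency: ω = 2π·f = 2π·133 = 835.7 rad/s.
Step 2 — Component impedances:
  R: Z = R = 24.7 Ω
  L: Z = jωL = j·835.7·0.000751 = 0 + j0.6276 Ω
Step 3 — Series combination: Z_total = R + L = 24.7 + j0.6276 Ω = 24.71∠1.5° Ω.
Step 4 — Source phasor: V = 66.2∠-60.0° V = 33.1 - j57.33 V.
Step 5 — Ohm's law: I = V / Z_total = (33.1 - j57.33) / (24.7 + j0.6276) = 1.28 - j2.354 A.
Step 6 — Convert to polar: |I| = 2.679 A, ∠I = -61.5°.

I = 2.679∠-61.5° A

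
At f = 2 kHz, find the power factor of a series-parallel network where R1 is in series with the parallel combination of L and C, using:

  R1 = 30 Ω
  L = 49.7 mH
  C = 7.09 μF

Step 1 — Angular frequency: ω = 2π·f = 2π·2000 = 1.257e+04 rad/s.
Step 2 — Component impedances:
  R1: Z = R = 30 Ω
  L: Z = jωL = j·1.257e+04·0.0497 = 0 + j624.5 Ω
  C: Z = 1/(jωC) = -j/(ω·C) = 0 - j11.22 Ω
Step 3 — Parallel branch: L || C = 1/(1/L + 1/C) = 0 - j11.43 Ω.
Step 4 — Series with R1: Z_total = R1 + (L || C) = 30 - j11.43 Ω = 32.1∠-20.9° Ω.
Step 5 — Power factor: PF = cos(φ) = Re(Z)/|Z| = 30/32.103 = 0.9345.
Step 6 — Type: Im(Z) = -11.43 ⇒ leading (phase φ = -20.9°).

PF = 0.9345 (leading, φ = -20.9°)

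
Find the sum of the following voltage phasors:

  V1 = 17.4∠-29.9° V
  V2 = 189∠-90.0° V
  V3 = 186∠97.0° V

Step 1 — Convert each phasor to rectangular form:
  V1 = 17.4·(cos(-29.9°) + j·sin(-29.9°)) = 15.08 - j8.674 V
  V2 = 189·(cos(-90.0°) + j·sin(-90.0°)) = 0 - j189 V
  V3 = 186·(cos(97.0°) + j·sin(97.0°)) = -22.67 + j184.6 V
Step 2 — Sum components: V_total = -7.584 - j13.06 V.
Step 3 — Convert to polar: |V_total| = 15.1 V, ∠V_total = -120.1°.

V_total = 15.1∠-120.1° V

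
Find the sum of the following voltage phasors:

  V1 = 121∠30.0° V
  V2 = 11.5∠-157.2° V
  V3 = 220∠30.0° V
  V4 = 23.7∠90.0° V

Step 1 — Convert each phasor to rectangular form:
  V1 = 121·(cos(30.0°) + j·sin(30.0°)) = 104.8 + j60.5 V
  V2 = 11.5·(cos(-157.2°) + j·sin(-157.2°)) = -10.6 - j4.456 V
  V3 = 220·(cos(30.0°) + j·sin(30.0°)) = 190.5 + j110 V
  V4 = 23.7·(cos(90.0°) + j·sin(90.0°)) = 0 + j23.7 V
Step 2 — Sum components: V_total = 284.7 + j189.7 V.
Step 3 — Convert to polar: |V_total| = 342.1 V, ∠V_total = 33.7°.

V_total = 342.1∠33.7° V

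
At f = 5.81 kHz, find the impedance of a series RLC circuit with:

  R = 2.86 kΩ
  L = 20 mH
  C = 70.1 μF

Step 1 — Angular frequency: ω = 2π·f = 2π·5810 = 3.651e+04 rad/s.
Step 2 — Component impedances:
  R: Z = R = 2860 Ω
  L: Z = jωL = j·3.651e+04·0.02 = 0 + j730.1 Ω
  C: Z = 1/(jωC) = -j/(ω·C) = 0 - j0.3908 Ω
Step 3 — Series combination: Z_total = R + L + C = 2860 + j729.7 Ω = 2952∠14.3° Ω.

Z = 2860 + j729.7 Ω = 2952∠14.3° Ω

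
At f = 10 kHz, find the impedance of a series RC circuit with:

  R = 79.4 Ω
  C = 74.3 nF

Step 1 — Angular frequency: ω = 2π·f = 2π·1e+04 = 6.283e+04 rad/s.
Step 2 — Component impedances:
  R: Z = R = 79.4 Ω
  C: Z = 1/(jωC) = -j/(ω·C) = 0 - j214.2 Ω
Step 3 — Series combination: Z_total = R + C = 79.4 - j214.2 Ω = 228.4∠-69.7° Ω.

Z = 79.4 - j214.2 Ω = 228.4∠-69.7° Ω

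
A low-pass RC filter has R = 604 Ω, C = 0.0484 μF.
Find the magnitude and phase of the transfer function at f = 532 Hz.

Step 1 — Angular frequency: ω = 2π·532 = 3343 rad/s.
Step 2 — Transfer function: H(jω) = 1/(1 + jωRC).
Step 3 — Denominator: 1 + jωRC = 1 + j·3343·604·4.84e-08 = 1 + j0.09772.
Step 4 — H = 0.9905 - j0.09679.
Step 5 — Magnitude: |H| = 0.9953 (-0.0 dB); phase: φ = -5.6°.

|H| = 0.9953 (-0.0 dB), φ = -5.6°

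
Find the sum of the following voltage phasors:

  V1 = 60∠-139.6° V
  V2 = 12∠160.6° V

Step 1 — Convert each phasor to rectangular form:
  V1 = 60·(cos(-139.6°) + j·sin(-139.6°)) = -45.69 - j38.89 V
  V2 = 12·(cos(160.6°) + j·sin(160.6°)) = -11.32 + j3.986 V
Step 2 — Sum components: V_total = -57.01 - j34.9 V.
Step 3 — Convert to polar: |V_total| = 66.85 V, ∠V_total = -148.5°.

V_total = 66.85∠-148.5° V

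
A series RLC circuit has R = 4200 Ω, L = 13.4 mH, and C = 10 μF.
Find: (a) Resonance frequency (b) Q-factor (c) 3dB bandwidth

Step 1 — Resonance: ω₀ = 1/√(LC) = 1/√(0.0134·1e-05) = 2732 rad/s.
Step 2 — f₀ = ω₀/(2π) = 434.8 Hz.
Step 3 — Series Q: Q = ω₀L/R = 2732·0.0134/4200 = 0.008716.
Step 4 — Bandwidth: Δω = ω₀/Q = 3.134e+05 rad/s; BW = Δω/(2π) = 4.988e+04 Hz.

(a) f₀ = 434.8 Hz  (b) Q = 0.008716  (c) BW = 4.988e+04 Hz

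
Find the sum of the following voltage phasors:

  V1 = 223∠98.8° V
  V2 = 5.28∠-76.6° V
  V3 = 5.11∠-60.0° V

Step 1 — Convert each phasor to rectangular form:
  V1 = 223·(cos(98.8°) + j·sin(98.8°)) = -34.12 + j220.4 V
  V2 = 5.28·(cos(-76.6°) + j·sin(-76.6°)) = 1.224 - j5.136 V
  V3 = 5.11·(cos(-60.0°) + j·sin(-60.0°)) = 2.555 - j4.425 V
Step 2 — Sum components: V_total = -30.34 + j210.8 V.
Step 3 — Convert to polar: |V_total| = 213 V, ∠V_total = 98.2°.

V_total = 213∠98.2° V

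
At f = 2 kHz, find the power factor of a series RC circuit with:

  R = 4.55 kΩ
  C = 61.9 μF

Step 1 — Angular frequency: ω = 2π·f = 2π·2000 = 1.257e+04 rad/s.
Step 2 — Component impedances:
  R: Z = R = 4550 Ω
  C: Z = 1/(jωC) = -j/(ω·C) = 0 - j1.286 Ω
Step 3 — Series combination: Z_total = R + C = 4550 - j1.286 Ω = 4550∠-0.0° Ω.
Step 4 — Power factor: PF = cos(φ) = Re(Z)/|Z| = 4550/4550 = 1.
Step 5 — Type: Im(Z) = -1.286 ⇒ leading (phase φ = -0.0°).

PF = 1 (leading, φ = -0.0°)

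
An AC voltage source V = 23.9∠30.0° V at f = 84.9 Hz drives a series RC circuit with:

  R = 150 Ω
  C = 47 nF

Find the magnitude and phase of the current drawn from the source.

Step 1 — Angular frequency: ω = 2π·f = 2π·84.9 = 533.4 rad/s.
Step 2 — Component impedances:
  R: Z = R = 150 Ω
  C: Z = 1/(jωC) = -j/(ω·C) = 0 - j3.989e+04 Ω
Step 3 — Series combination: Z_total = R + C = 150 - j3.989e+04 Ω = 3.989e+04∠-89.8° Ω.
Step 4 — Source phasor: V = 23.9∠30.0° V = 20.7 + j11.95 V.
Step 5 — Ohm's law: I = V / Z_total = (20.7 + j11.95) / (150 - j3.989e+04) = -0.0002977 + j0.0005201 A.
Step 6 — Convert to polar: |I| = 0.0005992 A, ∠I = 119.8°.

I = 0.0005992∠119.8° A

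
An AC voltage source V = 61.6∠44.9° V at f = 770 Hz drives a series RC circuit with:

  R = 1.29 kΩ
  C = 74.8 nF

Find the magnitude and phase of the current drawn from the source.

Step 1 — Angular frequency: ω = 2π·f = 2π·770 = 4838 rad/s.
Step 2 — Component impedances:
  R: Z = R = 1290 Ω
  C: Z = 1/(jωC) = -j/(ω·C) = 0 - j2763 Ω
Step 3 — Series combination: Z_total = R + C = 1290 - j2763 Ω = 3050∠-65.0° Ω.
Step 4 — Source phasor: V = 61.6∠44.9° V = 43.63 + j43.48 V.
Step 5 — Ohm's law: I = V / Z_total = (43.63 + j43.48) / (1290 - j2763) = -0.006867 + j0.019 A.
Step 6 — Convert to polar: |I| = 0.0202 A, ∠I = 109.9°.

I = 0.0202∠109.9° A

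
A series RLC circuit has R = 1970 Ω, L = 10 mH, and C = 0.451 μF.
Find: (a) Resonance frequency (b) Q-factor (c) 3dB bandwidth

Step 1 — Resonance condition Im(Z)=0 gives ω₀ = 1/√(LC).
Step 2 — ω₀ = 1/√(0.01·4.51e-07) = 1.489e+04 rad/s.
Step 3 — f₀ = ω₀/(2π) = 2370 Hz.
Step 4 — Series Q: Q = ω₀L/R = 1.489e+04·0.01/1970 = 0.07559.
Step 5 — 3dB bandwidth: Δω = ω₀/Q = 1.97e+05 rad/s; BW = Δω/(2π) = 3.135e+04 Hz.

(a) f₀ = 2370 Hz  (b) Q = 0.07559  (c) BW = 3.135e+04 Hz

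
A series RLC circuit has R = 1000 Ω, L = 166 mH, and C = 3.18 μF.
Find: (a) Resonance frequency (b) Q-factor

Step 1 — Resonance condition Im(Z)=0 gives ω₀ = 1/√(LC).
Step 2 — ω₀ = 1/√(0.166·3.18e-06) = 1376 rad/s.
Step 3 — f₀ = ω₀/(2π) = 219.1 Hz.
Step 4 — Series Q: Q = ω₀L/R = 1376·0.166/1000 = 0.2285.

(a) f₀ = 219.1 Hz  (b) Q = 0.2285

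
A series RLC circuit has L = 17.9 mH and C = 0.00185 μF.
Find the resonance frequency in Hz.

Step 1 — Resonance condition Im(Z)=0 gives ω₀ = 1/√(LC).
Step 2 — ω₀ = 1/√(0.0179·1.85e-09) = 1.738e+05 rad/s.
Step 3 — f₀ = ω₀/(2π) = 2.766e+04 Hz.

f₀ = 2.766e+04 Hz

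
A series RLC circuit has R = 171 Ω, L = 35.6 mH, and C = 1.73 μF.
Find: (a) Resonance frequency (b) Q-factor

Step 1 — Resonance condition Im(Z)=0 gives ω₀ = 1/√(LC).
Step 2 — ω₀ = 1/√(0.0356·1.73e-06) = 4030 rad/s.
Step 3 — f₀ = ω₀/(2π) = 641.3 Hz.
Step 4 — Series Q: Q = ω₀L/R = 4030·0.0356/171 = 0.8389.

(a) f₀ = 641.3 Hz  (b) Q = 0.8389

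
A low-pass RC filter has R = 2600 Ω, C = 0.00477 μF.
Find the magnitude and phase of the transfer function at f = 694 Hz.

Step 1 — Angular frequency: ω = 2π·694 = 4361 rad/s.
Step 2 — Transfer function: H(jω) = 1/(1 + jωRC).
Step 3 — Denominator: 1 + jωRC = 1 + j·4361·2600·4.77e-09 = 1 + j0.05408.
Step 4 — H = 0.9971 - j0.05392.
Step 5 — Magnitude: |H| = 0.9985 (-0.0 dB); phase: φ = -3.1°.

|H| = 0.9985 (-0.0 dB), φ = -3.1°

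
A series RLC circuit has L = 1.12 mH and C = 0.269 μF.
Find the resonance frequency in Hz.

Step 1 — Resonance condition Im(Z)=0 gives ω₀ = 1/√(LC).
Step 2 — ω₀ = 1/√(0.00112·2.69e-07) = 5.761e+04 rad/s.
Step 3 — f₀ = ω₀/(2π) = 9169 Hz.

f₀ = 9169 Hz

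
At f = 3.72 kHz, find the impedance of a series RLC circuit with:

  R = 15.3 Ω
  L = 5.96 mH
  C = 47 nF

Step 1 — Angular frequency: ω = 2π·f = 2π·3720 = 2.337e+04 rad/s.
Step 2 — Component impedances:
  R: Z = R = 15.3 Ω
  L: Z = jωL = j·2.337e+04·0.00596 = 0 + j139.3 Ω
  C: Z = 1/(jωC) = -j/(ω·C) = 0 - j910.3 Ω
Step 3 — Series combination: Z_total = R + L + C = 15.3 - j771 Ω = 771.1∠-88.9° Ω.

Z = 15.3 - j771 Ω = 771.1∠-88.9° Ω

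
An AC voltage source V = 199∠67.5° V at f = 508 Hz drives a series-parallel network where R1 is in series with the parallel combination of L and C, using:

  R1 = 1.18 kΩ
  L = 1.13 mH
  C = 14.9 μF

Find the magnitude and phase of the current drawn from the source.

Step 1 — Angular frequency: ω = 2π·f = 2π·508 = 3192 rad/s.
Step 2 — Component impedances:
  R1: Z = R = 1180 Ω
  L: Z = jωL = j·3192·0.00113 = 0 + j3.607 Ω
  C: Z = 1/(jωC) = -j/(ω·C) = 0 - j21.03 Ω
Step 3 — Parallel branch: L || C = 1/(1/L + 1/C) = 0 + j4.354 Ω.
Step 4 — Series with R1: Z_total = R1 + (L || C) = 1180 + j4.354 Ω = 1180∠0.2° Ω.
Step 5 — Source phasor: V = 199∠67.5° V = 76.15 + j183.9 V.
Step 6 — Ohm's law: I = V / Z_total = (76.15 + j183.9) / (1180 + j4.354) = 0.06511 + j0.1556 A.
Step 7 — Convert to polar: |I| = 0.1686 A, ∠I = 67.3°.

I = 0.1686∠67.3° A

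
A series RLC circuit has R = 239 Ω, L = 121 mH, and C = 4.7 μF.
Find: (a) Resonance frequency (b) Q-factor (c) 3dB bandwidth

Step 1 — Resonance condition Im(Z)=0 gives ω₀ = 1/√(LC).
Step 2 — ω₀ = 1/√(0.121·4.7e-06) = 1326 rad/s.
Step 3 — f₀ = ω₀/(2π) = 211 Hz.
Step 4 — Series Q: Q = ω₀L/R = 1326·0.121/239 = 0.6713.
Step 5 — 3dB bandwidth: Δω = ω₀/Q = 1975 rad/s; BW = Δω/(2π) = 314.4 Hz.

(a) f₀ = 211 Hz  (b) Q = 0.6713  (c) BW = 314.4 Hz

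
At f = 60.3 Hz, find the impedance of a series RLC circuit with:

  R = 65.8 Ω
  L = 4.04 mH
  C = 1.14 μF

Step 1 — Angular frequency: ω = 2π·f = 2π·60.3 = 378.9 rad/s.
Step 2 — Component impedances:
  R: Z = R = 65.8 Ω
  L: Z = jωL = j·378.9·0.00404 = 0 + j1.531 Ω
  C: Z = 1/(jωC) = -j/(ω·C) = 0 - j2315 Ω
Step 3 — Series combination: Z_total = R + L + C = 65.8 - j2314 Ω = 2315∠-88.4° Ω.

Z = 65.8 - j2314 Ω = 2315∠-88.4° Ω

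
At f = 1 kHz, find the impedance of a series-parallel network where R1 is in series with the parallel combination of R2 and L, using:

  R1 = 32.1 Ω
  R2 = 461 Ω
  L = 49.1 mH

Step 1 — Angular frequency: ω = 2π·f = 2π·1000 = 6283 rad/s.
Step 2 — Component impedances:
  R1: Z = R = 32.1 Ω
  R2: Z = R = 461 Ω
  L: Z = jωL = j·6283·0.0491 = 0 + j308.5 Ω
Step 3 — Parallel branch: R2 || L = 1/(1/R2 + 1/L) = 142.6 + j213.1 Ω.
Step 4 — Series with R1: Z_total = R1 + (R2 || L) = 174.7 + j213.1 Ω = 275.5∠50.7° Ω.

Z = 174.7 + j213.1 Ω = 275.5∠50.7° Ω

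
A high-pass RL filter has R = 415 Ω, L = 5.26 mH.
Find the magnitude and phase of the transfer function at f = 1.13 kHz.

Step 1 — Angular frequency: ω = 2π·1130 = 7100 rad/s.
Step 2 — Transfer function: H(jω) = jωL/(R + jωL).
Step 3 — Numerator jωL = j·37.35; denominator R + jωL = 415 + j37.35.
Step 4 — H = 0.008033 + j0.08927.
Step 5 — Magnitude: |H| = 0.08963 (-21.0 dB); phase: φ = 84.9°.

|H| = 0.08963 (-21.0 dB), φ = 84.9°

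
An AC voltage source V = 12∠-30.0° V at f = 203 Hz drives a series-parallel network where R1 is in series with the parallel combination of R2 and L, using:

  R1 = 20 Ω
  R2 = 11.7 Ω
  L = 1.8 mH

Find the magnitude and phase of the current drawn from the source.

Step 1 — Angular frequency: ω = 2π·f = 2π·203 = 1275 rad/s.
Step 2 — Component impedances:
  R1: Z = R = 20 Ω
  R2: Z = R = 11.7 Ω
  L: Z = jωL = j·1275·0.0018 = 0 + j2.296 Ω
Step 3 — Parallel branch: R2 || L = 1/(1/R2 + 1/L) = 0.4338 + j2.211 Ω.
Step 4 — Series with R1: Z_total = R1 + (R2 || L) = 20.43 + j2.211 Ω = 20.55∠6.2° Ω.
Step 5 — Source phasor: V = 12∠-30.0° V = 10.39 - j6 V.
Step 6 — Ohm's law: I = V / Z_total = (10.39 - j6) / (20.43 + j2.211) = 0.4713 - j0.3446 A.
Step 7 — Convert to polar: |I| = 0.5839 A, ∠I = -36.2°.

I = 0.5839∠-36.2° A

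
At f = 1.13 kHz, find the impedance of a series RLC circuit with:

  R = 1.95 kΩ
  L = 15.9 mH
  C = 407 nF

Step 1 — Angular frequency: ω = 2π·f = 2π·1130 = 7100 rad/s.
Step 2 — Component impedances:
  R: Z = R = 1950 Ω
  L: Z = jωL = j·7100·0.0159 = 0 + j112.9 Ω
  C: Z = 1/(jωC) = -j/(ω·C) = 0 - j346.1 Ω
Step 3 — Series combination: Z_total = R + L + C = 1950 - j233.2 Ω = 1964∠-6.8° Ω.

Z = 1950 - j233.2 Ω = 1964∠-6.8° Ω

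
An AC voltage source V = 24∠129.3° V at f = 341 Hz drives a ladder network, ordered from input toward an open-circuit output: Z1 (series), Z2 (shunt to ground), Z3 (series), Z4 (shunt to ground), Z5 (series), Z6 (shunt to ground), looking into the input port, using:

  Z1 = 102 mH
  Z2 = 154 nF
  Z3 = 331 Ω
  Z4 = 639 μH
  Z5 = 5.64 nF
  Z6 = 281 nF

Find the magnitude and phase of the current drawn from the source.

Step 1 — Angular frequency: ω = 2π·f = 2π·341 = 2143 rad/s.
Step 2 — Component impedances:
  Z1: Z = jωL = j·2143·0.102 = 0 + j218.5 Ω
  Z2: Z = 1/(jωC) = -j/(ω·C) = 0 - j3031 Ω
  Z3: Z = R = 331 Ω
  Z4: Z = jωL = j·2143·0.000639 = 0 + j1.369 Ω
  Z5: Z = 1/(jωC) = -j/(ω·C) = 0 - j8.275e+04 Ω
  Z6: Z = 1/(jωC) = -j/(ω·C) = 0 - j1661 Ω
Step 3 — Ladder network (open output): work backward from the far end, alternating series and parallel combinations. Z_in = 327.4 + j184.1 Ω = 375.6∠29.4° Ω.
Step 4 — Source phasor: V = 24∠129.3° V = -15.2 + j18.57 V.
Step 5 — Ohm's law: I = V / Z_total = (-15.2 + j18.57) / (327.4 + j184.1) = -0.01103 + j0.06293 A.
Step 6 — Convert to polar: |I| = 0.06389 A, ∠I = 99.9°.

I = 0.06389∠99.9° A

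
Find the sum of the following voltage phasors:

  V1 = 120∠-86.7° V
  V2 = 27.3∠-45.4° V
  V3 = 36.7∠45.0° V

Step 1 — Convert each phasor to rectangular form:
  V1 = 120·(cos(-86.7°) + j·sin(-86.7°)) = 6.908 - j119.8 V
  V2 = 27.3·(cos(-45.4°) + j·sin(-45.4°)) = 19.17 - j19.44 V
  V3 = 36.7·(cos(45.0°) + j·sin(45.0°)) = 25.95 + j25.95 V
Step 2 — Sum components: V_total = 52.03 - j113.3 V.
Step 3 — Convert to polar: |V_total| = 124.7 V, ∠V_total = -65.3°.

V_total = 124.7∠-65.3° V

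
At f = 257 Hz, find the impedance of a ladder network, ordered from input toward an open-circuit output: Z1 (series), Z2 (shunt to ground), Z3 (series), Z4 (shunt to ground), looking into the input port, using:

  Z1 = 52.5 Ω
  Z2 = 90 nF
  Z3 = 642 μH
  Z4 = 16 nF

Step 1 — Angular frequency: ω = 2π·f = 2π·257 = 1615 rad/s.
Step 2 — Component impedances:
  Z1: Z = R = 52.5 Ω
  Z2: Z = 1/(jωC) = -j/(ω·C) = 0 - j6881 Ω
  Z3: Z = jωL = j·1615·0.000642 = 0 + j1.037 Ω
  Z4: Z = 1/(jωC) = -j/(ω·C) = 0 - j3.87e+04 Ω
Step 3 — Ladder network (open output): work backward from the far end, alternating series and parallel combinations. Z_in = 52.5 - j5842 Ω = 5842∠-89.5° Ω.

Z = 52.5 - j5842 Ω = 5842∠-89.5° Ω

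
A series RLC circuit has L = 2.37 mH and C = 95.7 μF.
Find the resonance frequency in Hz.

Step 1 — Resonance condition Im(Z)=0 gives ω₀ = 1/√(LC).
Step 2 — ω₀ = 1/√(0.00237·9.57e-05) = 2100 rad/s.
Step 3 — f₀ = ω₀/(2π) = 334.2 Hz.

f₀ = 334.2 Hz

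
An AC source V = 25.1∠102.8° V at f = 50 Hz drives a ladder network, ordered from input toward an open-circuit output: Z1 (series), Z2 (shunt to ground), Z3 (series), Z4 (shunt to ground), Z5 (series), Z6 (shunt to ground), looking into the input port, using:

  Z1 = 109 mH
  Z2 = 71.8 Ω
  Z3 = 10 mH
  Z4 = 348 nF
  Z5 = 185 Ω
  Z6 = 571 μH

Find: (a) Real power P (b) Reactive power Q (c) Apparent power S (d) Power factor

Step 1 — Angular frequency: ω = 2π·f = 2π·50 = 314.2 rad/s.
Step 2 — Component impedances:
  Z1: Z = jωL = j·314.2·0.109 = 0 + j34.24 Ω
  Z2: Z = R = 71.8 Ω
  Z3: Z = jωL = j·314.2·0.01 = 0 + j3.142 Ω
  Z4: Z = 1/(jωC) = -j/(ω·C) = 0 - j9147 Ω
  Z5: Z = R = 185 Ω
  Z6: Z = jωL = j·314.2·0.000571 = 0 + j0.1794 Ω
Step 3 — Ladder network (open output): work backward from the far end, alternating series and parallel combinations. Z_in = 51.72 + j34.21 Ω = 62.01∠33.5° Ω.
Step 4 — Source phasor: V = 25.1∠102.8° V = -5.561 + j24.48 V.
Step 5 — Current: I = V / Z = 0.143 + j0.3787 A = 0.4048∠69.3° A.
Step 6 — Complex power: S = V·I* = 8.474 + j5.605 VA.
Step 7 — Real power: P = Re(S) = 8.474 W.
Step 8 — Reactive power: Q = Im(S) = 5.605 VAR.
Step 9 — Apparent power: |S| = 10.16 VA.
Step 10 — Power factor: PF = P/|S| = 0.834 (lagging).

(a) P = 8.474 W  (b) Q = 5.605 VAR  (c) S = 10.16 VA  (d) PF = 0.834 (lagging)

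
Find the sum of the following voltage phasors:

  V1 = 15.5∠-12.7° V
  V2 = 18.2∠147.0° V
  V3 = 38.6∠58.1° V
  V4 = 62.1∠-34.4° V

Step 1 — Convert each phasor to rectangular form:
  V1 = 15.5·(cos(-12.7°) + j·sin(-12.7°)) = 15.12 - j3.408 V
  V2 = 18.2·(cos(147.0°) + j·sin(147.0°)) = -15.26 + j9.912 V
  V3 = 38.6·(cos(58.1°) + j·sin(58.1°)) = 20.4 + j32.77 V
  V4 = 62.1·(cos(-34.4°) + j·sin(-34.4°)) = 51.24 - j35.08 V
Step 2 — Sum components: V_total = 71.49 + j4.191 V.
Step 3 — Convert to polar: |V_total| = 71.62 V, ∠V_total = 3.4°.

V_total = 71.62∠3.4° V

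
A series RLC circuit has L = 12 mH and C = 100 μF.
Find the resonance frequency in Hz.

Step 1 — Resonance condition Im(Z)=0 gives ω₀ = 1/√(LC).
Step 2 — ω₀ = 1/√(0.012·0.0001) = 912.9 rad/s.
Step 3 — f₀ = ω₀/(2π) = 145.3 Hz.

f₀ = 145.3 Hz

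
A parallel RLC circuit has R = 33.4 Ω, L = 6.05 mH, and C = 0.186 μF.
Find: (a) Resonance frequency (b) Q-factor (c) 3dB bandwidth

Step 1 — Resonance: ω₀ = 1/√(LC) = 1/√(0.00605·1.86e-07) = 2.981e+04 rad/s.
Step 2 — f₀ = ω₀/(2π) = 4744 Hz.
Step 3 — Parallel Q: Q = R/(ω₀L) = 33.4/(2.981e+04·0.00605) = 0.1852.
Step 4 — Bandwidth: Δω = ω₀/Q = 1.61e+05 rad/s; BW = Δω/(2π) = 2.562e+04 Hz.

(a) f₀ = 4744 Hz  (b) Q = 0.1852  (c) BW = 2.562e+04 Hz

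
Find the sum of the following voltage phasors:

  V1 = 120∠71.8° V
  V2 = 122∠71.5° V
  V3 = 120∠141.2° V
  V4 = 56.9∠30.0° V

Step 1 — Convert each phasor to rectangular form:
  V1 = 120·(cos(71.8°) + j·sin(71.8°)) = 37.48 + j114 V
  V2 = 122·(cos(71.5°) + j·sin(71.5°)) = 38.71 + j115.7 V
  V3 = 120·(cos(141.2°) + j·sin(141.2°)) = -93.52 + j75.19 V
  V4 = 56.9·(cos(30.0°) + j·sin(30.0°)) = 49.28 + j28.45 V
Step 2 — Sum components: V_total = 31.95 + j333.3 V.
Step 3 — Convert to polar: |V_total| = 334.9 V, ∠V_total = 84.5°.

V_total = 334.9∠84.5° V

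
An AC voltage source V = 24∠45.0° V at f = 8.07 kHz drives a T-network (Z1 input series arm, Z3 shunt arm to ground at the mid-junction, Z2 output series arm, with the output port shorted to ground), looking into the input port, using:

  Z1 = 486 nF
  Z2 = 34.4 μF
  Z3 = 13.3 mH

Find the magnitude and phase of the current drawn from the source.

Step 1 — Angular frequency: ω = 2π·f = 2π·8070 = 5.071e+04 rad/s.
Step 2 — Component impedances:
  Z1: Z = 1/(jωC) = -j/(ω·C) = 0 - j40.58 Ω
  Z2: Z = 1/(jωC) = -j/(ω·C) = 0 - j0.5733 Ω
  Z3: Z = jωL = j·5.071e+04·0.0133 = 0 + j674.4 Ω
Step 3 — With the output port shorted to ground, the output series arm Z2 runs from the junction to ground; the shunt arm Z3 also runs from the junction to ground. They appear in parallel: Z3 || Z2 = 0 - j0.5738 Ω.
Step 4 — Series with input arm Z1: Z_in = Z1 + (Z3 || Z2) = 0 - j41.15 Ω = 41.15∠-90.0° Ω.
Step 5 — Source phasor: V = 24∠45.0° V = 16.97 + j16.97 V.
Step 6 — Ohm's law: I = V / Z_total = (16.97 + j16.97) / (0 - j41.15) = -0.4124 + j0.4124 A.
Step 7 — Convert to polar: |I| = 0.5832 A, ∠I = 135.0°.

I = 0.5832∠135.0° A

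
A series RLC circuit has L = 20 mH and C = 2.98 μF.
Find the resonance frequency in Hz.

Step 1 — Resonance condition Im(Z)=0 gives ω₀ = 1/√(LC).
Step 2 — ω₀ = 1/√(0.02·2.98e-06) = 4096 rad/s.
Step 3 — f₀ = ω₀/(2π) = 651.9 Hz.

f₀ = 651.9 Hz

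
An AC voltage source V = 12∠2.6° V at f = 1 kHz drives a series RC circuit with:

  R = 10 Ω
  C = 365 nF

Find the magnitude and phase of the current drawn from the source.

Step 1 — Angular frequency: ω = 2π·f = 2π·1000 = 6283 rad/s.
Step 2 — Component impedances:
  R: Z = R = 10 Ω
  C: Z = 1/(jωC) = -j/(ω·C) = 0 - j436 Ω
Step 3 — Series combination: Z_total = R + C = 10 - j436 Ω = 436.2∠-88.7° Ω.
Step 4 — Source phasor: V = 12∠2.6° V = 11.99 + j0.5444 V.
Step 5 — Ohm's law: I = V / Z_total = (11.99 + j0.5444) / (10 - j436) = -0.0006176 + j0.02751 A.
Step 6 — Convert to polar: |I| = 0.02751 A, ∠I = 91.3°.

I = 0.02751∠91.3° A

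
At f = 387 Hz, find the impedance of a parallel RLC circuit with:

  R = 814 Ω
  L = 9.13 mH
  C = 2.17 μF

Step 1 — Angular frequency: ω = 2π·f = 2π·387 = 2432 rad/s.
Step 2 — Component impedances:
  R: Z = R = 814 Ω
  L: Z = jωL = j·2432·0.00913 = 0 + j22.2 Ω
  C: Z = 1/(jωC) = -j/(ω·C) = 0 - j189.5 Ω
Step 3 — Parallel combination: 1/Z_total = 1/R + 1/L + 1/C; Z_total = 0.7761 + j25.12 Ω = 25.13∠88.2° Ω.

Z = 0.7761 + j25.12 Ω = 25.13∠88.2° Ω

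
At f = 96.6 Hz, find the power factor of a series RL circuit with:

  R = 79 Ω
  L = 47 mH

Step 1 — Angular frequency: ω = 2π·f = 2π·96.6 = 607 rad/s.
Step 2 — Component impedances:
  R: Z = R = 79 Ω
  L: Z = jωL = j·607·0.047 = 0 + j28.53 Ω
Step 3 — Series combination: Z_total = R + L = 79 + j28.53 Ω = 83.99∠19.9° Ω.
Step 4 — Power factor: PF = cos(φ) = Re(Z)/|Z| = 79/83.99 = 0.9406.
Step 5 — Type: Im(Z) = 28.53 ⇒ lagging (phase φ = 19.9°).

PF = 0.9406 (lagging, φ = 19.9°)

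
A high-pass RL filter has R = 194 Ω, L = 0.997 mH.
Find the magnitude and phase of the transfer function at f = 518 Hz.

Step 1 — Angular frequency: ω = 2π·518 = 3255 rad/s.
Step 2 — Transfer function: H(jω) = jωL/(R + jωL).
Step 3 — Numerator jωL = j·3.245; denominator R + jωL = 194 + j3.245.
Step 4 — H = 0.0002797 + j0.01672.
Step 5 — Magnitude: |H| = 0.01672 (-35.5 dB); phase: φ = 89.0°.

|H| = 0.01672 (-35.5 dB), φ = 89.0°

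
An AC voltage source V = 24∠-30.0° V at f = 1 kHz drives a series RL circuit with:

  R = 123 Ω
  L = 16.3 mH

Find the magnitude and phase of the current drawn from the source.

Step 1 — Angular frequency: ω = 2π·f = 2π·1000 = 6283 rad/s.
Step 2 — Component impedances:
  R: Z = R = 123 Ω
  L: Z = jωL = j·6283·0.0163 = 0 + j102.4 Ω
Step 3 — Series combination: Z_total = R + L = 123 + j102.4 Ω = 160.1∠39.8° Ω.
Step 4 — Source phasor: V = 24∠-30.0° V = 20.78 - j12 V.
Step 5 — Ohm's law: I = V / Z_total = (20.78 - j12) / (123 + j102.4) = 0.05182 - j0.1407 A.
Step 6 — Convert to polar: |I| = 0.1499 A, ∠I = -69.8°.

I = 0.1499∠-69.8° A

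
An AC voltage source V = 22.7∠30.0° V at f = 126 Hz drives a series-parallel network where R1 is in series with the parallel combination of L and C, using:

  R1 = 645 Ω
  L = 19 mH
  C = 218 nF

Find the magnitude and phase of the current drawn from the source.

Step 1 — Angular frequency: ω = 2π·f = 2π·126 = 791.7 rad/s.
Step 2 — Component impedances:
  R1: Z = R = 645 Ω
  L: Z = jωL = j·791.7·0.019 = 0 + j15.04 Ω
  C: Z = 1/(jωC) = -j/(ω·C) = 0 - j5794 Ω
Step 3 — Parallel branch: L || C = 1/(1/L + 1/C) = 0 + j15.08 Ω.
Step 4 — Series with R1: Z_total = R1 + (L || C) = 645 + j15.08 Ω = 645.2∠1.3° Ω.
Step 5 — Source phasor: V = 22.7∠30.0° V = 19.66 + j11.35 V.
Step 6 — Ohm's law: I = V / Z_total = (19.66 + j11.35) / (645 + j15.08) = 0.03087 + j0.01688 A.
Step 7 — Convert to polar: |I| = 0.03518 A, ∠I = 28.7°.

I = 0.03518∠28.7° A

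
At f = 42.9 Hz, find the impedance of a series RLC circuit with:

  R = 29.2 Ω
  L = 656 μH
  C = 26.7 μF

Step 1 — Angular frequency: ω = 2π·f = 2π·42.9 = 269.5 rad/s.
Step 2 — Component impedances:
  R: Z = R = 29.2 Ω
  L: Z = jωL = j·269.5·0.000656 = 0 + j0.1768 Ω
  C: Z = 1/(jωC) = -j/(ω·C) = 0 - j138.9 Ω
Step 3 — Series combination: Z_total = R + L + C = 29.2 - j138.8 Ω = 141.8∠-78.1° Ω.

Z = 29.2 - j138.8 Ω = 141.8∠-78.1° Ω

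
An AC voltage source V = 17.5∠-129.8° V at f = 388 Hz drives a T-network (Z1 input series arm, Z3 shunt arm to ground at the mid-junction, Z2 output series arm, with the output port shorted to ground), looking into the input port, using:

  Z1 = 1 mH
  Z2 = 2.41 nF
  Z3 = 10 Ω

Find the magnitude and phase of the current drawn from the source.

Step 1 — Angular frequency: ω = 2π·f = 2π·388 = 2438 rad/s.
Step 2 — Component impedances:
  Z1: Z = jωL = j·2438·0.001 = 0 + j2.438 Ω
  Z2: Z = 1/(jωC) = -j/(ω·C) = 0 - j1.702e+05 Ω
  Z3: Z = R = 10 Ω
Step 3 — With the output port shorted to ground, the output series arm Z2 runs from the junction to ground; the shunt arm Z3 also runs from the junction to ground. They appear in parallel: Z3 || Z2 = 10 - j0.0005875 Ω.
Step 4 — Series with input arm Z1: Z_in = Z1 + (Z3 || Z2) = 10 + j2.437 Ω = 10.29∠13.7° Ω.
Step 5 — Source phasor: V = 17.5∠-129.8° V = -11.2 - j13.44 V.
Step 6 — Ohm's law: I = V / Z_total = (-11.2 - j13.44) / (10 + j2.437) = -1.367 - j1.011 A.
Step 7 — Convert to polar: |I| = 1.7 A, ∠I = -143.5°.

I = 1.7∠-143.5° A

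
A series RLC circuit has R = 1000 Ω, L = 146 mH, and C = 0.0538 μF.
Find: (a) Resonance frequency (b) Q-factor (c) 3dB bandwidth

Step 1 — Resonance: ω₀ = 1/√(LC) = 1/√(0.146·5.38e-08) = 1.128e+04 rad/s.
Step 2 — f₀ = ω₀/(2π) = 1796 Hz.
Step 3 — Series Q: Q = ω₀L/R = 1.128e+04·0.146/1000 = 1.647.
Step 4 — Bandwidth: Δω = ω₀/Q = 6849 rad/s; BW = Δω/(2π) = 1090 Hz.

(a) f₀ = 1796 Hz  (b) Q = 1.647  (c) BW = 1090 Hz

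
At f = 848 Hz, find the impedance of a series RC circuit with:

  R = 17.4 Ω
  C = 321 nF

Step 1 — Angular frequency: ω = 2π·f = 2π·848 = 5328 rad/s.
Step 2 — Component impedances:
  R: Z = R = 17.4 Ω
  C: Z = 1/(jωC) = -j/(ω·C) = 0 - j584.7 Ω
Step 3 — Series combination: Z_total = R + C = 17.4 - j584.7 Ω = 584.9∠-88.3° Ω.

Z = 17.4 - j584.7 Ω = 584.9∠-88.3° Ω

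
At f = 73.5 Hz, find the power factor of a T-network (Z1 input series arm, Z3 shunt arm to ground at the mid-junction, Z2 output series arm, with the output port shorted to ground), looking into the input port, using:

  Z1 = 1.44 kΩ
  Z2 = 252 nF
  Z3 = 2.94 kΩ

Step 1 — Angular frequency: ω = 2π·f = 2π·73.5 = 461.8 rad/s.
Step 2 — Component impedances:
  Z1: Z = R = 1440 Ω
  Z2: Z = 1/(jωC) = -j/(ω·C) = 0 - j8593 Ω
  Z3: Z = R = 2940 Ω
Step 3 — With the output port shorted to ground, the output series arm Z2 runs from the junction to ground; the shunt arm Z3 also runs from the junction to ground. They appear in parallel: Z3 || Z2 = 2632 - j900.5 Ω.
Step 4 — Series with input arm Z1: Z_in = Z1 + (Z3 || Z2) = 4072 - j900.5 Ω = 4170∠-12.5° Ω.
Step 5 — Power factor: PF = cos(φ) = Re(Z)/|Z| = 4071.9/4170.3 = 0.9764.
Step 6 — Type: Im(Z) = -900.5 ⇒ leading (phase φ = -12.5°).

PF = 0.9764 (leading, φ = -12.5°)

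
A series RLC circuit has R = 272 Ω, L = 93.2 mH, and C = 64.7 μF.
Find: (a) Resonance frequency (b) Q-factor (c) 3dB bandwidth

Step 1 — Resonance: ω₀ = 1/√(LC) = 1/√(0.0932·6.47e-05) = 407.2 rad/s.
Step 2 — f₀ = ω₀/(2π) = 64.81 Hz.
Step 3 — Series Q: Q = ω₀L/R = 407.2·0.0932/272 = 0.1395.
Step 4 — Bandwidth: Δω = ω₀/Q = 2918 rad/s; BW = Δω/(2π) = 464.5 Hz.

(a) f₀ = 64.81 Hz  (b) Q = 0.1395  (c) BW = 464.5 Hz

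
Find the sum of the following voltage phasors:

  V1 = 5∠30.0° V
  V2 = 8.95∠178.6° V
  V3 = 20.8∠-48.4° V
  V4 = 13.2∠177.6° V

Step 1 — Convert each phasor to rectangular form:
  V1 = 5·(cos(30.0°) + j·sin(30.0°)) = 4.33 + j2.5 V
  V2 = 8.95·(cos(178.6°) + j·sin(178.6°)) = -8.947 + j0.2187 V
  V3 = 20.8·(cos(-48.4°) + j·sin(-48.4°)) = 13.81 - j15.55 V
  V4 = 13.2·(cos(177.6°) + j·sin(177.6°)) = -13.19 + j0.5528 V
Step 2 — Sum components: V_total = -3.996 - j12.28 V.
Step 3 — Convert to polar: |V_total| = 12.92 V, ∠V_total = -108.0°.

V_total = 12.92∠-108.0° V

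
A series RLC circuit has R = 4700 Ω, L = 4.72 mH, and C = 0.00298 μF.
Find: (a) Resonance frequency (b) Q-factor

Step 1 — Resonance condition Im(Z)=0 gives ω₀ = 1/√(LC).
Step 2 — ω₀ = 1/√(0.00472·2.98e-09) = 2.666e+05 rad/s.
Step 3 — f₀ = ω₀/(2π) = 4.244e+04 Hz.
Step 4 — Series Q: Q = ω₀L/R = 2.666e+05·0.00472/4700 = 0.2678.

(a) f₀ = 4.244e+04 Hz  (b) Q = 0.2678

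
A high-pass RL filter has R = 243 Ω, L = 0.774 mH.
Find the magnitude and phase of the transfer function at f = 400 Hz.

Step 1 — Angular frequency: ω = 2π·400 = 2513 rad/s.
Step 2 — Transfer function: H(jω) = jωL/(R + jωL).
Step 3 — Numerator jωL = j·1.945; denominator R + jωL = 243 + j1.945.
Step 4 — H = 6.408e-05 + j0.008005.
Step 5 — Magnitude: |H| = 0.008005 (-41.9 dB); phase: φ = 89.5°.

|H| = 0.008005 (-41.9 dB), φ = 89.5°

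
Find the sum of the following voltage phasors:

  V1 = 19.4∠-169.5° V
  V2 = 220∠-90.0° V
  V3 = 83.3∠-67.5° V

Step 1 — Convert each phasor to rectangular form:
  V1 = 19.4·(cos(-169.5°) + j·sin(-169.5°)) = -19.08 - j3.535 V
  V2 = 220·(cos(-90.0°) + j·sin(-90.0°)) = 0 - j220 V
  V3 = 83.3·(cos(-67.5°) + j·sin(-67.5°)) = 31.88 - j76.96 V
Step 2 — Sum components: V_total = 12.8 - j300.5 V.
Step 3 — Convert to polar: |V_total| = 300.8 V, ∠V_total = -87.6°.

V_total = 300.8∠-87.6° V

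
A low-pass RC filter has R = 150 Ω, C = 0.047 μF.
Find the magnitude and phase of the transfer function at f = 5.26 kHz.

Step 1 — Angular frequency: ω = 2π·5260 = 3.305e+04 rad/s.
Step 2 — Transfer function: H(jω) = 1/(1 + jωRC).
Step 3 — Denominator: 1 + jωRC = 1 + j·3.305e+04·150·4.7e-08 = 1 + j0.233.
Step 4 — H = 0.9485 - j0.221.
Step 5 — Magnitude: |H| = 0.9739 (-0.2 dB); phase: φ = -13.1°.

|H| = 0.9739 (-0.2 dB), φ = -13.1°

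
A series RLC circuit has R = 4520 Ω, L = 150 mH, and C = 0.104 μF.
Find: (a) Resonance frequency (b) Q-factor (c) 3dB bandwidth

Step 1 — Resonance: ω₀ = 1/√(LC) = 1/√(0.15·1.04e-07) = 8006 rad/s.
Step 2 — f₀ = ω₀/(2π) = 1274 Hz.
Step 3 — Series Q: Q = ω₀L/R = 8006·0.15/4520 = 0.2657.
Step 4 — Bandwidth: Δω = ω₀/Q = 3.013e+04 rad/s; BW = Δω/(2π) = 4796 Hz.

(a) f₀ = 1274 Hz  (b) Q = 0.2657  (c) BW = 4796 Hz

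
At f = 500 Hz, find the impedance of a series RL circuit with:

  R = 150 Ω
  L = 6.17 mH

Step 1 — Angular frequency: ω = 2π·f = 2π·500 = 3142 rad/s.
Step 2 — Component impedances:
  R: Z = R = 150 Ω
  L: Z = jωL = j·3142·0.00617 = 0 + j19.38 Ω
Step 3 — Series combination: Z_total = R + L = 150 + j19.38 Ω = 151.2∠7.4° Ω.

Z = 150 + j19.38 Ω = 151.2∠7.4° Ω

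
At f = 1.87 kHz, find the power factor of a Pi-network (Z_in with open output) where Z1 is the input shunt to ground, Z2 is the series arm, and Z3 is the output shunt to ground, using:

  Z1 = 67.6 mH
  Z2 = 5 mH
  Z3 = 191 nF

Step 1 — Angular frequency: ω = 2π·f = 2π·1870 = 1.175e+04 rad/s.
Step 2 — Component impedances:
  Z1: Z = jωL = j·1.175e+04·0.0676 = 0 + j794.3 Ω
  Z2: Z = jωL = j·1.175e+04·0.005 = 0 + j58.75 Ω
  Z3: Z = 1/(jωC) = -j/(ω·C) = 0 - j445.6 Ω
Step 3 — With open output, the series arm Z2 and the output shunt Z3 appear in series to ground: Z2 + Z3 = 0 - j386.9 Ω.
Step 4 — Parallel with input shunt Z1: Z_in = Z1 || (Z2 + Z3) = 0 - j754.2 Ω = 754.2∠-90.0° Ω.
Step 5 — Power factor: PF = cos(φ) = Re(Z)/|Z| = 0/754.2 = 0.
Step 6 — Type: Im(Z) = -754.2 ⇒ leading (phase φ = -90.0°).

PF = 0 (leading, φ = -90.0°)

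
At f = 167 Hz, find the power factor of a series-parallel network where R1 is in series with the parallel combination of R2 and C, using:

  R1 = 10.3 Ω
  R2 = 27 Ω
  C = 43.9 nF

Step 1 — Angular frequency: ω = 2π·f = 2π·167 = 1049 rad/s.
Step 2 — Component impedances:
  R1: Z = R = 10.3 Ω
  R2: Z = R = 27 Ω
  C: Z = 1/(jωC) = -j/(ω·C) = 0 - j2.171e+04 Ω
Step 3 — Parallel branch: R2 || C = 1/(1/R2 + 1/C) = 27 - j0.03358 Ω.
Step 4 — Series with R1: Z_total = R1 + (R2 || C) = 37.3 - j0.03358 Ω = 37.3∠-0.1° Ω.
Step 5 — Power factor: PF = cos(φ) = Re(Z)/|Z| = 37.3/37.3 = 1.
Step 6 — Type: Im(Z) = -0.03358 ⇒ leading (phase φ = -0.1°).

PF = 1 (leading, φ = -0.1°)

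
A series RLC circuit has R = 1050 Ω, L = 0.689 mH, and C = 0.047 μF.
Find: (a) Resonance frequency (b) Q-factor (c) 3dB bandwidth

Step 1 — Resonance: ω₀ = 1/√(LC) = 1/√(0.000689·4.7e-08) = 1.757e+05 rad/s.
Step 2 — f₀ = ω₀/(2π) = 2.797e+04 Hz.
Step 3 — Series Q: Q = ω₀L/R = 1.757e+05·0.000689/1050 = 0.1153.
Step 4 — Bandwidth: Δω = ω₀/Q = 1.524e+06 rad/s; BW = Δω/(2π) = 2.425e+05 Hz.

(a) f₀ = 2.797e+04 Hz  (b) Q = 0.1153  (c) BW = 2.425e+05 Hz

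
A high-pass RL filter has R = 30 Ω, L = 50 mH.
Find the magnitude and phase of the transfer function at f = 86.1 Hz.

Step 1 — Angular frequency: ω = 2π·86.1 = 541 rad/s.
Step 2 — Transfer function: H(jω) = jωL/(R + jωL).
Step 3 — Numerator jωL = j·27.05; denominator R + jωL = 30 + j27.05.
Step 4 — H = 0.4484 + j0.4973.
Step 5 — Magnitude: |H| = 0.6696 (-3.5 dB); phase: φ = 48.0°.

|H| = 0.6696 (-3.5 dB), φ = 48.0°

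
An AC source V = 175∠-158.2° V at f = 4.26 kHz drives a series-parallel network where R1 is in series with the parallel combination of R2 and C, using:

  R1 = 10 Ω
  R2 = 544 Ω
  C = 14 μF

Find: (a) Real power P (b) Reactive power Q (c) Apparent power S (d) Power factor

Step 1 — Angular frequency: ω = 2π·f = 2π·4260 = 2.677e+04 rad/s.
Step 2 — Component impedances:
  R1: Z = R = 10 Ω
  R2: Z = R = 544 Ω
  C: Z = 1/(jωC) = -j/(ω·C) = 0 - j2.669 Ω
Step 3 — Parallel branch: R2 || C = 1/(1/R2 + 1/C) = 0.01309 - j2.669 Ω.
Step 4 — Series with R1: Z_total = R1 + (R2 || C) = 10.01 - j2.669 Ω = 10.36∠-14.9° Ω.
Step 5 — Source phasor: V = 175∠-158.2° V = -162.5 - j64.99 V.
Step 6 — Current: I = V / Z = -13.54 - j10.1 A = 16.89∠-143.3° A.
Step 7 — Complex power: S = V·I* = 2856 - j761 VA.
Step 8 — Real power: P = Re(S) = 2856 W.
Step 9 — Reactive power: Q = Im(S) = -761 VAR.
Step 10 — Apparent power: |S| = 2955 VA.
Step 11 — Power factor: PF = P/|S| = 0.9663 (leading).

(a) P = 2856 W  (b) Q = -761 VAR  (c) S = 2955 VA  (d) PF = 0.9663 (leading)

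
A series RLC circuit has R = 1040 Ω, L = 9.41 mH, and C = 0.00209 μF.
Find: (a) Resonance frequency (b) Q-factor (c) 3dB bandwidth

Step 1 — Resonance condition Im(Z)=0 gives ω₀ = 1/√(LC).
Step 2 — ω₀ = 1/√(0.00941·2.09e-09) = 2.255e+05 rad/s.
Step 3 — f₀ = ω₀/(2π) = 3.589e+04 Hz.
Step 4 — Series Q: Q = ω₀L/R = 2.255e+05·0.00941/1040 = 2.04.
Step 5 — 3dB bandwidth: Δω = ω₀/Q = 1.105e+05 rad/s; BW = Δω/(2π) = 1.759e+04 Hz.

(a) f₀ = 3.589e+04 Hz  (b) Q = 2.04  (c) BW = 1.759e+04 Hz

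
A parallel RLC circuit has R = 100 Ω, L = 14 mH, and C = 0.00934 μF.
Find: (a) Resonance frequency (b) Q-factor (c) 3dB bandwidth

Step 1 — Resonance: ω₀ = 1/√(LC) = 1/√(0.014·9.34e-09) = 8.745e+04 rad/s.
Step 2 — f₀ = ω₀/(2π) = 1.392e+04 Hz.
Step 3 — Parallel Q: Q = R/(ω₀L) = 100/(8.745e+04·0.014) = 0.08168.
Step 4 — Bandwidth: Δω = ω₀/Q = 1.071e+06 rad/s; BW = Δω/(2π) = 1.704e+05 Hz.

(a) f₀ = 1.392e+04 Hz  (b) Q = 0.08168  (c) BW = 1.704e+05 Hz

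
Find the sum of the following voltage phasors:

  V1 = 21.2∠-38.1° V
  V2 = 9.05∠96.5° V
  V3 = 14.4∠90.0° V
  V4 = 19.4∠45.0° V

Step 1 — Convert each phasor to rectangular form:
  V1 = 21.2·(cos(-38.1°) + j·sin(-38.1°)) = 16.68 - j13.08 V
  V2 = 9.05·(cos(96.5°) + j·sin(96.5°)) = -1.024 + j8.992 V
  V3 = 14.4·(cos(90.0°) + j·sin(90.0°)) = 0 + j14.4 V
  V4 = 19.4·(cos(45.0°) + j·sin(45.0°)) = 13.72 + j13.72 V
Step 2 — Sum components: V_total = 29.38 + j24.03 V.
Step 3 — Convert to polar: |V_total| = 37.95 V, ∠V_total = 39.3°.

V_total = 37.95∠39.3° V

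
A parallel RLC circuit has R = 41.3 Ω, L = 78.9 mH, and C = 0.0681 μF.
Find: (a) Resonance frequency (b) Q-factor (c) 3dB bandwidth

Step 1 — Resonance: ω₀ = 1/√(LC) = 1/√(0.0789·6.81e-08) = 1.364e+04 rad/s.
Step 2 — f₀ = ω₀/(2π) = 2171 Hz.
Step 3 — Parallel Q: Q = R/(ω₀L) = 41.3/(1.364e+04·0.0789) = 0.03837.
Step 4 — Bandwidth: Δω = ω₀/Q = 3.556e+05 rad/s; BW = Δω/(2π) = 5.659e+04 Hz.

(a) f₀ = 2171 Hz  (b) Q = 0.03837  (c) BW = 5.659e+04 Hz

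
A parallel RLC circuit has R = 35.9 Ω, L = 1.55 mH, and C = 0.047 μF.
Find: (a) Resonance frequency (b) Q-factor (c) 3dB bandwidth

Step 1 — Resonance: ω₀ = 1/√(LC) = 1/√(0.00155·4.7e-08) = 1.172e+05 rad/s.
Step 2 — f₀ = ω₀/(2π) = 1.865e+04 Hz.
Step 3 — Parallel Q: Q = R/(ω₀L) = 35.9/(1.172e+05·0.00155) = 0.1977.
Step 4 — Bandwidth: Δω = ω₀/Q = 5.927e+05 rad/s; BW = Δω/(2π) = 9.433e+04 Hz.

(a) f₀ = 1.865e+04 Hz  (b) Q = 0.1977  (c) BW = 9.433e+04 Hz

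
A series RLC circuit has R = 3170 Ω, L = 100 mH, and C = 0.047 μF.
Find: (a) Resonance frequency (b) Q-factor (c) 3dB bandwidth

Step 1 — Resonance condition Im(Z)=0 gives ω₀ = 1/√(LC).
Step 2 — ω₀ = 1/√(0.1·4.7e-08) = 1.459e+04 rad/s.
Step 3 — f₀ = ω₀/(2π) = 2322 Hz.
Step 4 — Series Q: Q = ω₀L/R = 1.459e+04·0.1/3170 = 0.4601.
Step 5 — 3dB bandwidth: Δω = ω₀/Q = 3.17e+04 rad/s; BW = Δω/(2π) = 5045 Hz.

(a) f₀ = 2322 Hz  (b) Q = 0.4601  (c) BW = 5045 Hz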